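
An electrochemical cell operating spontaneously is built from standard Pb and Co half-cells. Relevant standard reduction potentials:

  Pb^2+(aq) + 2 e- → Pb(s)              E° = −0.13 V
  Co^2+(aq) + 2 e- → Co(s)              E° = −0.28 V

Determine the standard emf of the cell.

+0.15 V

Of the two couples in this cell, the one with the more positive reduction potential is reduced at the cathode: here that is Pb²⁺/Pb (−0.13 V); Co²⁺/Co (−0.28 V) is the anode.
E°cell = E°(cathode) − E°(anode) = −0.13 − (−0.28) = +0.15 V.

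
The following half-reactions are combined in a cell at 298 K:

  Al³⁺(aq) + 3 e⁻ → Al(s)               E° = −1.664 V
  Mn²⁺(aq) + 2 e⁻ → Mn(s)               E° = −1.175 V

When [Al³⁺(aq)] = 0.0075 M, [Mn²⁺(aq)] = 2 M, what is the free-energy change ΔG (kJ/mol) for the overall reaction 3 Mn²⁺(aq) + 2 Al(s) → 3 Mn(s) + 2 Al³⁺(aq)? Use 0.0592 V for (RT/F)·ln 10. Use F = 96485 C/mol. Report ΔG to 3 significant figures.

With Mn²⁺/Mn reduced at the cathode, E°cell = −1.175 − (−1.664) = +0.489 V and n = 6.
Q = [Al³⁺(aq)]^2 / [Mn²⁺(aq)]^3 = 7.03×10^−6, so log Q = −5.153 and E = +0.489 − (0.0592/6)(−5.153) = +0.5398 V.
ΔG = −nFE = −(6)(96485)(+0.5398) J/mol = −312 kJ/mol.

−312 kJ/mol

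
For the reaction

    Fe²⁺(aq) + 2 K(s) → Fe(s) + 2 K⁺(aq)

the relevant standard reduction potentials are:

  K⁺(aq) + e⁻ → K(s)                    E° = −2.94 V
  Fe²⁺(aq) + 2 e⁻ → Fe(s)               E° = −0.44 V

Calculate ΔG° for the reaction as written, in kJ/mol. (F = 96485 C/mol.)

In the reaction as written Fe²⁺(aq) is reduced, so the Fe²⁺/Fe couple is the cathode and K⁺/K is the anode.
E°cell = −0.44 − (−2.94) = +2.50 V; balancing electrons gives n = 2.
ΔG° = −nFE°cell = −(2)(96485)(+2.50) J/mol = −482 kJ/mol.

−482 kJ/mol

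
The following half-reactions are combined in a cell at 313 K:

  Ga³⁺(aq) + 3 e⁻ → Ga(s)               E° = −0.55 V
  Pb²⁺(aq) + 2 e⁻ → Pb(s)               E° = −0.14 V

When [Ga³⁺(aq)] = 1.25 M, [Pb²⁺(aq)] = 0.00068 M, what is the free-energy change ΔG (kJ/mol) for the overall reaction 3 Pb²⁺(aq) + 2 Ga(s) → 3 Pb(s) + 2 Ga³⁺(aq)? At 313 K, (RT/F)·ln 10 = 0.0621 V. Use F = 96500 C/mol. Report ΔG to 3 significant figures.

−179 kJ/mol

The standard cell potential is −0.14 − (−0.55) = +0.41 V, with n = 6 electrons in the balanced equation.
Here Q = [Ga³⁺(aq)]^2 / [Pb²⁺(aq)]^3 = 4.97×10^9 (log Q = 9.696), giving E = +0.41 − (0.0621/6)·(9.696) = +0.3096 V.
Then ΔG = −nFE = −6 × 96500 × +0.3096 J/mol = −179 kJ/mol.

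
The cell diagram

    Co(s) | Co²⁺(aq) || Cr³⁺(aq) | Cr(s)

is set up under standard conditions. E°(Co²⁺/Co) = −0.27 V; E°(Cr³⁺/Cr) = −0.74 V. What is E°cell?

−0.47 V

By convention the left-hand electrode in cell notation is the anode (oxidation) and the right-hand electrode is the cathode (reduction).
E°cell = E°(right) − E°(left) = −0.74 − (−0.27) = −0.47 V.
The negative sign shows that, as written, the cell would require an external voltage to drive the reaction.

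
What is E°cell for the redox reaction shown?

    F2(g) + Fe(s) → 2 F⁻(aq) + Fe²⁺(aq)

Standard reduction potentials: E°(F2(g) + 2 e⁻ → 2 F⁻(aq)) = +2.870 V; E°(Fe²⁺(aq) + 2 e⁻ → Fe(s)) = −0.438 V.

In the reaction as written, F2(g) is reduced (cathode) and Fe²⁺(aq) is produced by oxidation at the anode.
E°cell = E°(cathode) − E°(anode) = +2.870 − (−0.438) = +3.308 V.
The positive value indicates the reaction is spontaneous as written.

+3.308 V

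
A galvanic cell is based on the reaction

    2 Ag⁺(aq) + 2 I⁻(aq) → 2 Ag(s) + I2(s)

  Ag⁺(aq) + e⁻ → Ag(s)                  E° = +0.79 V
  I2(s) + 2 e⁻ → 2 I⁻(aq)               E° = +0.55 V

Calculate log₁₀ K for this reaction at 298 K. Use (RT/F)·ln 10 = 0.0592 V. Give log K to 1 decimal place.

log K = 8.1

The Ag⁺/Ag couple is reduced (cathode); E°cell = +0.79 − (+0.55) = +0.24 V with n = 2.
At equilibrium E = 0, so log K = nE°cell / 0.0592 = (2)(+0.24) / 0.0592 = 8.1.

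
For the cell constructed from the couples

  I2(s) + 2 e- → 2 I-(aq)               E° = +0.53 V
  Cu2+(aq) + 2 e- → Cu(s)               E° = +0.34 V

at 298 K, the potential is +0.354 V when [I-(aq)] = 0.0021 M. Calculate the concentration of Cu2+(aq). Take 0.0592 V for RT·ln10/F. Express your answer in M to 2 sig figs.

0.65 M

The I₂/I⁻ couple has the larger reduction potential, so it is the cathode: E°cell = +0.53 − (+0.34) = +0.19 V and n = 2.
From the Nernst equation, log Q = n(E° − E)/0.0592 = 2·(+0.19 − (+0.354))/0.0592 = −5.541.
Balancing electrons gives I2(s) + Cu(s) → 2 I-(aq) + Cu2+(aq); thus Q = [I-(aq)]^2·[Cu2+(aq)].
Solving for the unknown gives log [Cu2+(aq)] = −0.185, so [Cu2+(aq)] ≈ 0.65 M.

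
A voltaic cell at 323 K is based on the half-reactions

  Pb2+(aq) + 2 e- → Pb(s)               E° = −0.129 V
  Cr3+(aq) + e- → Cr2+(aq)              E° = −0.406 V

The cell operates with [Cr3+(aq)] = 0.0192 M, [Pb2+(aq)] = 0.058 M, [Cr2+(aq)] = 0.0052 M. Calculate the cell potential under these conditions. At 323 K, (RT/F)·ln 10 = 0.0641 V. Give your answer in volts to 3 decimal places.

+0.201 V

The Pb²⁺/Pb couple has the more positive E°, so it is the cathode; Cr³⁺/Cr²⁺ is the anode.
E°cell = E°cat − E°an = −0.129 − (−0.406) = +0.277 V; n = 2.
Balancing gives Pb2+(aq) + 2 Cr2+(aq) → Pb(s) + 2 Cr3+(aq); hence Q = [Cr3+(aq)]^2 / ([Pb2+(aq)]·[Cr2+(aq)]^2) = 235 (log Q = 2.371).
Applying E = E° − (RT ln10/nF)·log Q gives +0.277 − (0.0641/2)(2.371) = +0.201 V.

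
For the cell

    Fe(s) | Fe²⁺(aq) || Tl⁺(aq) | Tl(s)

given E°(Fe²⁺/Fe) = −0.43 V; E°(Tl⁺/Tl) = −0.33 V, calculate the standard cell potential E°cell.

By convention the left-hand electrode in cell notation is the anode (oxidation) and the right-hand electrode is the cathode (reduction).
E°cell = E°(right) − E°(left) = −0.33 − (−0.43) = +0.10 V.

+0.10 V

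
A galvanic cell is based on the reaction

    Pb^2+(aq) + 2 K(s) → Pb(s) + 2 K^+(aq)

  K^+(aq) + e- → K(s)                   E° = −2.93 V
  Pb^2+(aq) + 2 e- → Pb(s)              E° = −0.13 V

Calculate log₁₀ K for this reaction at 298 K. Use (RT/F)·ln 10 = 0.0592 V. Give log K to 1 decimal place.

log K = 94.6

The Pb²⁺/Pb couple is reduced (cathode); E°cell = −0.13 − (−2.93) = +2.80 V with n = 2.
At equilibrium E = 0, so log K = nE°cell / 0.0592 = (2)(+2.80) / 0.0592 = 94.6.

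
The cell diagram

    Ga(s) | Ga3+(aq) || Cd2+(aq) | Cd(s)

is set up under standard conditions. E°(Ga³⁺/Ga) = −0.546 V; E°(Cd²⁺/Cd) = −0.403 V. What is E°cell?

+0.143 V

By convention the left-hand electrode in cell notation is the anode (oxidation) and the right-hand electrode is the cathode (reduction).
E°cell = E°(right) − E°(left) = −0.403 − (−0.546) = +0.143 V.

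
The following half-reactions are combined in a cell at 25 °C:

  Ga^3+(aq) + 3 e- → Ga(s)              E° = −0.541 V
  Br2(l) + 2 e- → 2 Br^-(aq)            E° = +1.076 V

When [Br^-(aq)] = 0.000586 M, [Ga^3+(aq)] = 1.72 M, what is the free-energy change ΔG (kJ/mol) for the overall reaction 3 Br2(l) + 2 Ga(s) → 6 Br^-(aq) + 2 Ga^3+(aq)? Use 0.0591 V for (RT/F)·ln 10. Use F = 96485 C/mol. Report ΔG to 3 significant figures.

E°cell = +1.076 − (−0.541) = +1.617 V; the balanced reaction transfers n = 6 electrons.
The reaction quotient is [Br^-(aq)]^6·[Ga^3+(aq)]^2 = 1.2×10^−19; by Nernst, E = +1.617 − (0.0591/6)(−18.922) = +1.8034 V.
ΔG = −nFE = −(6)(96485)(+1.8034) J/mol = −1040 kJ/mol.

−1040 kJ/mol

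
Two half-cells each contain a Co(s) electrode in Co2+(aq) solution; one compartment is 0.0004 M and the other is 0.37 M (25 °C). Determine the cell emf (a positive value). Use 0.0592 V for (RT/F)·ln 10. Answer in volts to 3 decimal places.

0.088 V

For a concentration cell E°cell = 0, since both electrodes use the same couple.
The compartment with the higher Co2+(aq) concentration (0.37 M) acts as the cathode; ions are reduced there and produced at the dilute (0.0004 M) anode.
With n = 2, Ecell = −(0.0592/2)·log([dilute]/[conc]) = −(0.0592/2)·log(0.0004/0.37) = +0.088 V.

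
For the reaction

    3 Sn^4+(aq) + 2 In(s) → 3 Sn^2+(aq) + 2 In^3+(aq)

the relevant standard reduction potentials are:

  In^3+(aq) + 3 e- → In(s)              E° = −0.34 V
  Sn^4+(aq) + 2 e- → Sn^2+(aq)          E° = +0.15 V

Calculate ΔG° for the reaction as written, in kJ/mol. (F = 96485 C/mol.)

−284 kJ/mol

In the reaction as written Sn^4+(aq) is reduced, so the Sn⁴⁺/Sn²⁺ couple is the cathode and In³⁺/In is the anode.
E°cell = +0.15 − (−0.34) = +0.49 V; balancing electrons gives n = 6.
ΔG° = −nFE°cell = −(6)(96485)(+0.49) J/mol = −284 kJ/mol.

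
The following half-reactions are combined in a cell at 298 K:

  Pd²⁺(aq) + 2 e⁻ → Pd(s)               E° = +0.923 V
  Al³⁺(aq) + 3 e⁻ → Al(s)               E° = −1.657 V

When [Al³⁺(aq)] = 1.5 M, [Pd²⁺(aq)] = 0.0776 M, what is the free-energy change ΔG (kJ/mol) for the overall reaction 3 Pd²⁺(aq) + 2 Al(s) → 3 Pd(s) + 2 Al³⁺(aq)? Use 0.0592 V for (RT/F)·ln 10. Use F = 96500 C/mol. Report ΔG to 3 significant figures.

−1470 kJ/mol

The standard cell potential is +0.923 − (−1.657) = +2.580 V, with n = 6 electrons in the balanced equation.
Here Q = [Al³⁺(aq)]^2 / [Pd²⁺(aq)]^3 = 4.82×10^3 (log Q = 3.683), giving E = +2.580 − (0.0592/6)·(3.683) = +2.5437 V.
Then ΔG = −nFE = −6 × 96500 × +2.5437 J/mol = −1470 kJ/mol.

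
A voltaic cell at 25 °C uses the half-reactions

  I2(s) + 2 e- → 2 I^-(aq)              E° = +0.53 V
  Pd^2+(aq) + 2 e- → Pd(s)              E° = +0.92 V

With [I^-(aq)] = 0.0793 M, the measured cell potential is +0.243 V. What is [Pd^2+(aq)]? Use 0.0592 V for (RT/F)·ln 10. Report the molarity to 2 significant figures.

Pd²⁺/Pd is the cathode (higher E°); E°cell = +0.92 − (+0.53) = +0.39 V with n = 2.
From the Nernst equation, log Q = n(E° − E)/0.0592 = 2·(+0.39 − (+0.243))/0.0592 = 4.966.
The balanced reaction is Pd^2+(aq) + 2 I^-(aq) → Pd(s) + I2(s), so Q = 1 / ([Pd^2+(aq)]·[I^-(aq)]^2).
Isolating [Pd^2+(aq)] in Q = 10^{4.966} yields log [Pd^2+(aq)] = −2.765, i.e. 0.0017 M.

0.0017 M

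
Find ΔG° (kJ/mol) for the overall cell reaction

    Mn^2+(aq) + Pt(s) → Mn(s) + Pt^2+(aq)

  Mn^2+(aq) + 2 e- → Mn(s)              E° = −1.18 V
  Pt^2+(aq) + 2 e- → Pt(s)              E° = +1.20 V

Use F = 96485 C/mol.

+459 kJ/mol

In the reaction as written Mn^2+(aq) is reduced, so the Mn²⁺/Mn couple is the cathode and Pt²⁺/Pt is the anode.
E°cell = −1.18 − (+1.20) = −2.38 V; balancing electrons gives n = 2.
ΔG° = −nFE°cell = −(2)(96485)(−2.38) J/mol = +459 kJ/mol.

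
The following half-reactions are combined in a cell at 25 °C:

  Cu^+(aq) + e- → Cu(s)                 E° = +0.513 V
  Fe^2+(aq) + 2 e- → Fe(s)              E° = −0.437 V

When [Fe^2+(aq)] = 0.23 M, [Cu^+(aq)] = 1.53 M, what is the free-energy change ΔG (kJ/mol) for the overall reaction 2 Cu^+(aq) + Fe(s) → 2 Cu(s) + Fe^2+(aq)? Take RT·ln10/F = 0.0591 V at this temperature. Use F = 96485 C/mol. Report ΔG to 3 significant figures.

−189 kJ/mol

E°cell = +0.513 − (−0.437) = +0.950 V; the balanced reaction transfers n = 2 electrons.
Q = [Fe^2+(aq)] / [Cu^+(aq)]^2 = 0.0983, so log Q = −1.008 and E = +0.950 − (0.0591/2)(−1.008) = +0.9798 V.
Then ΔG = −nFE = −2 × 96485 × +0.9798 J/mol = −189 kJ/mol.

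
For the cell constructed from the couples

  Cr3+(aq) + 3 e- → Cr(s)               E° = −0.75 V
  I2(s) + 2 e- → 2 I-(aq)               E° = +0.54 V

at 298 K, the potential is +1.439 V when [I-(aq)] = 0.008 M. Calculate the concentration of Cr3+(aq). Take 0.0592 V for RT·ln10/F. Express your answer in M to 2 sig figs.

0.055 M

The I₂/I⁻ couple has the larger reduction potential, so it is the cathode: E°cell = +0.54 − (−0.75) = +1.29 V and n = 6.
Rearranging E = E° − (0.0592/n)·log Q gives log Q = 6(+1.29 − (+1.439))/0.0592 = −15.101.
The balanced reaction is 3 I2(s) + 2 Cr(s) → 6 I-(aq) + 2 Cr3+(aq), so Q = [I-(aq)]^6·[Cr3+(aq)]^2.
Solving for the unknown gives log [Cr3+(aq)] = −1.260, so [Cr3+(aq)] ≈ 0.055 M.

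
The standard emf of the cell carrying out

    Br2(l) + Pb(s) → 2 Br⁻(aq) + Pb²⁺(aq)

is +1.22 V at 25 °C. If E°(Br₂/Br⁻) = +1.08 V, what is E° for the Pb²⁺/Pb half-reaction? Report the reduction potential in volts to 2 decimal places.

In the reaction as written the Br₂/Br⁻ couple is reduced (cathode) and Pb²⁺/Pb is oxidized (anode), so E°cell = E°(Br₂/Br⁻) − E°(Pb²⁺/Pb).
E°(Pb²⁺/Pb) = E°(cathode) − E°cell = +1.08 − (+1.22) = −0.14 V.

−0.14 V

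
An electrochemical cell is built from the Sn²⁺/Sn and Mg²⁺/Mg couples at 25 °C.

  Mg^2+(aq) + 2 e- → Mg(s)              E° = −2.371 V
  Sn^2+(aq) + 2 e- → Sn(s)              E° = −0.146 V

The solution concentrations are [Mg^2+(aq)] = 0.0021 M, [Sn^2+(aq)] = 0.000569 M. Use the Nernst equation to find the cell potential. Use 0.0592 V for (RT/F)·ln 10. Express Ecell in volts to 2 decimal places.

+2.21 V

The Sn²⁺/Sn couple has the more positive E°, so it is the cathode; Mg²⁺/Mg is the anode.
The standard potential is −0.146 − (−2.371) = +2.225 V and the balanced reaction transfers n = 2 electrons.
The balanced reaction is Sn^2+(aq) + Mg(s) → Sn(s) + Mg^2+(aq), so Q = [Mg^2+(aq)] / [Sn^2+(aq)] = 3.69 and log Q = 0.567.
E = E° − (0.0592/n)·log Q = +2.225 − (0.0592/2)(0.567) = +2.21 V.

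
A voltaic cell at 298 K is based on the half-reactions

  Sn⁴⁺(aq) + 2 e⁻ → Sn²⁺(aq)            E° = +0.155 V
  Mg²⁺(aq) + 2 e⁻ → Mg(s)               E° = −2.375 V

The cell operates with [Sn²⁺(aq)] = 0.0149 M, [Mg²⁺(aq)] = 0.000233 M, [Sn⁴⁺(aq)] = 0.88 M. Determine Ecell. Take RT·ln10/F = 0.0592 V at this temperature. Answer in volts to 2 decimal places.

+2.69 V

Since E°(Sn⁴⁺/Sn²⁺) > E°(Mg²⁺/Mg), Sn⁴⁺/Sn²⁺ serves as the cathode.
E°cell = +0.155 − (−2.375) = +2.530 V, with n = 2 electrons transferred.
The balanced reaction is Sn⁴⁺(aq) + Mg(s) → Sn²⁺(aq) + Mg²⁺(aq), so Q = ([Sn²⁺(aq)]·[Mg²⁺(aq)]) / [Sn⁴⁺(aq)] = 3.95×10^−6 and log Q = −5.404.
E = E° − (0.0592/n)·log Q = +2.530 − (0.0592/2)(−5.404) = +2.69 V.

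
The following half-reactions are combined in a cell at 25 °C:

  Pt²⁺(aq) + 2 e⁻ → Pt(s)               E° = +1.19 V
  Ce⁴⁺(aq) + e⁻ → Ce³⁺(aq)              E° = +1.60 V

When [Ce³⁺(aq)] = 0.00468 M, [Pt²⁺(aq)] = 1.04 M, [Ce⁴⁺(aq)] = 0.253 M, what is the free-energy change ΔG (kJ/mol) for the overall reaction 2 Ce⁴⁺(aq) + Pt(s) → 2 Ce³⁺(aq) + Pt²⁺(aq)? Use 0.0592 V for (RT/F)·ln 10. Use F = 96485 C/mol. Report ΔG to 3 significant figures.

The standard cell potential is +1.60 − (+1.19) = +0.41 V, with n = 2 electrons in the balanced equation.
The reaction quotient is ([Ce³⁺(aq)]^2·[Pt²⁺(aq)]) / [Ce⁴⁺(aq)]^2 = 0.000356; by Nernst, E = +0.41 − (0.0592/2)(−3.449) = +0.5121 V.
Then ΔG = −nFE = −2 × 96485 × +0.5121 J/mol = −98.8 kJ/mol.

−98.8 kJ/mol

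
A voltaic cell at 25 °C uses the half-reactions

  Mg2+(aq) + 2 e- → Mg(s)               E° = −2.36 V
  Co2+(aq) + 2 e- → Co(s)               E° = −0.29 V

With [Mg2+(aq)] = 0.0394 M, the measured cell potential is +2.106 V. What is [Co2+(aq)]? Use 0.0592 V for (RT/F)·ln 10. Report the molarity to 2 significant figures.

With Co²⁺/Co at the cathode and Mg²⁺/Mg at the anode, E°cell = −0.29 − (−2.36) = +2.07 V (n = 2).
Since E = E° − (0.0592/n)·log Q, log Q = n(E° − E)/0.0592 = −1.216.
The balanced reaction is Co2+(aq) + Mg(s) → Co(s) + Mg2+(aq), so Q = [Mg2+(aq)] / [Co2+(aq)].
Solving for the unknown gives log [Co2+(aq)] = −0.189, so [Co2+(aq)] ≈ 0.65 M.

0.65 M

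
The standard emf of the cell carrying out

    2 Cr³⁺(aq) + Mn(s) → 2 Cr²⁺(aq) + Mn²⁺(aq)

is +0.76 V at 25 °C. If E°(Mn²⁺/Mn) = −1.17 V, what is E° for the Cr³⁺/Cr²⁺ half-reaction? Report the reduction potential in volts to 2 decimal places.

−0.41 V

In the reaction as written the Cr³⁺/Cr²⁺ couple is reduced (cathode) and Mn²⁺/Mn is oxidized (anode), so E°cell = E°(Cr³⁺/Cr²⁺) − E°(Mn²⁺/Mn).
E°(Cr³⁺/Cr²⁺) = E°cell + E°(anode) = +0.76 + (−1.17) = −0.41 V.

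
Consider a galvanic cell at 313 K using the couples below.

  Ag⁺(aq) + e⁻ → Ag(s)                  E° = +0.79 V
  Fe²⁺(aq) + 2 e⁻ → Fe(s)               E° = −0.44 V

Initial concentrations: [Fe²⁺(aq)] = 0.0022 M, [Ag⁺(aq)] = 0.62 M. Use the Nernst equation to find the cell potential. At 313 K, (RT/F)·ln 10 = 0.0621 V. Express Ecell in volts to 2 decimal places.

+1.30 V

Since E°(Ag⁺/Ag) > E°(Fe²⁺/Fe), Ag⁺/Ag serves as the cathode.
The standard potential is +0.79 − (−0.44) = +1.23 V and the balanced reaction transfers n = 2 electrons.
For the overall reaction 2 Ag⁺(aq) + Fe(s) → 2 Ag(s) + Fe²⁺(aq), Q = [Fe²⁺(aq)] / [Ag⁺(aq)]^2 = 0.00572, giving log Q = −2.242.
Applying E = E° − (RT ln10/nF)·log Q gives +1.23 − (0.0621/2)(−2.242) = +1.30 V.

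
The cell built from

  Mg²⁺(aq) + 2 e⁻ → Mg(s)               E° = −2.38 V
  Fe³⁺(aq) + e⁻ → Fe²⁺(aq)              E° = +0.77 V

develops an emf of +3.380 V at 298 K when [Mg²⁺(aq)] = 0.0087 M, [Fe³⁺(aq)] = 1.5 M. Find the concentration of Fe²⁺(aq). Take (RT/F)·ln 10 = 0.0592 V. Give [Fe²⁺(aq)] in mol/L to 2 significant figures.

0.0021 M

The Fe³⁺/Fe²⁺ couple has the larger reduction potential, so it is the cathode: E°cell = +0.77 − (−2.38) = +3.15 V and n = 2.
Since E = E° − (0.0592/n)·log Q, log Q = n(E° − E)/0.0592 = −7.770.
For 2 Fe³⁺(aq) + Mg(s) → 2 Fe²⁺(aq) + Mg²⁺(aq), the reaction quotient is Q = ([Fe²⁺(aq)]^2·[Mg²⁺(aq)]) / [Fe³⁺(aq)]^2.
Solving for the unknown gives log [Fe²⁺(aq)] = −2.679, so [Fe²⁺(aq)] ≈ 0.0021 M.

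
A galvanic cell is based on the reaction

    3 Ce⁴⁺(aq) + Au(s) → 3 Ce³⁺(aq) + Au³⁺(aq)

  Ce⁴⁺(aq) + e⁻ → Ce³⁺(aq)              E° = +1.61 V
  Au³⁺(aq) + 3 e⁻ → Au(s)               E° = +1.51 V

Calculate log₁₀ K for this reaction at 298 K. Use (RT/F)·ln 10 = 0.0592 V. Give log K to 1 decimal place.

log K = 5.1

The Ce⁴⁺/Ce³⁺ couple is reduced (cathode); E°cell = +1.61 − (+1.51) = +0.10 V with n = 3.
At equilibrium E = 0, so log K = nE°cell / 0.0592 = (3)(+0.10) / 0.0592 = 5.1.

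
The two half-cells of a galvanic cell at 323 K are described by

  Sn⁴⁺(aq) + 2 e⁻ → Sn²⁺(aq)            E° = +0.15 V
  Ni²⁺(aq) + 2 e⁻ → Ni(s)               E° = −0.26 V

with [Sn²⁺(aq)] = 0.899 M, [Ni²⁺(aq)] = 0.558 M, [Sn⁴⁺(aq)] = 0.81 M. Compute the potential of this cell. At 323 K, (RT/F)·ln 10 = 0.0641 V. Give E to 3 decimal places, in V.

Sn⁴⁺/Sn²⁺ is reduced (cathode, E° = +0.15 V) and Ni²⁺/Ni is oxidized (anode).
The standard potential is +0.15 − (−0.26) = +0.41 V and the balanced reaction transfers n = 2 electrons.
Balancing gives Sn⁴⁺(aq) + Ni(s) → Sn²⁺(aq) + Ni²⁺(aq); hence Q = ([Sn²⁺(aq)]·[Ni²⁺(aq)]) / [Sn⁴⁺(aq)] = 0.619 (log Q = −0.208).
E = E° − (0.0641/n)·log Q = +0.41 − (0.0641/2)(−0.208) = +0.417 V.

+0.417 V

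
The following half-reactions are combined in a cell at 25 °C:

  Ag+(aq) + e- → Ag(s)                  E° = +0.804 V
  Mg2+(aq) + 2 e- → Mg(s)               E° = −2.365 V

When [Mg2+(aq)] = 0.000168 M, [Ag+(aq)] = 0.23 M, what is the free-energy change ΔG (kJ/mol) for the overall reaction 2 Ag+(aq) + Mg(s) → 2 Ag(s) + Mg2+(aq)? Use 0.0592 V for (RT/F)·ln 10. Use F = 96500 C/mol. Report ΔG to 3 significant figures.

−626 kJ/mol

With Ag⁺/Ag reduced at the cathode, E°cell = +0.804 − (−2.365) = +3.169 V and n = 2.
Q = [Mg2+(aq)] / [Ag+(aq)]^2 = 0.00318, so log Q = −2.498 and E = +3.169 − (0.0592/2)(−2.498) = +3.2429 V.
Then ΔG = −nFE = −2 × 96500 × +3.2429 J/mol = −626 kJ/mol.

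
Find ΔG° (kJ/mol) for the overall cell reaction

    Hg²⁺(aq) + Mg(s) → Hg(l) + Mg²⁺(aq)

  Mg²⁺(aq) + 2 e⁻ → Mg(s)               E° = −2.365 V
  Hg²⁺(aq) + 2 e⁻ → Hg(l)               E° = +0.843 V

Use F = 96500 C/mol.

In the reaction as written Hg²⁺(aq) is reduced, so the Hg²⁺/Hg couple is the cathode and Mg²⁺/Mg is the anode.
E°cell = +0.843 − (−2.365) = +3.208 V; balancing electrons gives n = 2.
ΔG° = −nFE°cell = −(2)(96500)(+3.208) J/mol = −619 kJ/mol.

−619 kJ/mol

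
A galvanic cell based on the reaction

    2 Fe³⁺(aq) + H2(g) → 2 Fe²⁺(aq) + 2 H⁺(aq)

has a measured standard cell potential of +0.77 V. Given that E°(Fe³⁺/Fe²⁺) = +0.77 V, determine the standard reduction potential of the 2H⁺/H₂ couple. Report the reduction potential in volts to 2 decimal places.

+0.00 V

In the reaction as written the Fe³⁺/Fe²⁺ couple is reduced (cathode) and 2H⁺/H₂ is oxidized (anode), so E°cell = E°(Fe³⁺/Fe²⁺) − E°(2H⁺/H₂).
E°(2H⁺/H₂) = E°(cathode) − E°cell = +0.77 − (+0.77) = +0.00 V.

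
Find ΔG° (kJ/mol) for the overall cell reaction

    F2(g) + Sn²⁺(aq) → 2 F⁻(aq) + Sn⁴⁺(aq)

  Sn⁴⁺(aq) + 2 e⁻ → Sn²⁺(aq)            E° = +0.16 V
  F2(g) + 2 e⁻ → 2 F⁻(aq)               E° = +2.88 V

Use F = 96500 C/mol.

In the reaction as written F2(g) is reduced, so the F₂/F⁻ couple is the cathode and Sn⁴⁺/Sn²⁺ is the anode.
E°cell = +2.88 − (+0.16) = +2.72 V; balancing electrons gives n = 2.
ΔG° = −nFE°cell = −(2)(96500)(+2.72) J/mol = −525 kJ/mol.

−525 kJ/mol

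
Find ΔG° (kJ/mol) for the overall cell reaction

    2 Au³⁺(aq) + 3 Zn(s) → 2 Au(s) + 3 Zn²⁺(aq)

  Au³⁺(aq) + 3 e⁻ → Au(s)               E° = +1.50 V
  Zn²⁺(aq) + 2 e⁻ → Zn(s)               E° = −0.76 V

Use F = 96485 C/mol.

−1308 kJ/mol

In the reaction as written Au³⁺(aq) is reduced, so the Au³⁺/Au couple is the cathode and Zn²⁺/Zn is the anode.
E°cell = +1.50 − (−0.76) = +2.26 V; balancing electrons gives n = 6.
ΔG° = −nFE°cell = −(6)(96485)(+2.26) J/mol = −1308 kJ/mol.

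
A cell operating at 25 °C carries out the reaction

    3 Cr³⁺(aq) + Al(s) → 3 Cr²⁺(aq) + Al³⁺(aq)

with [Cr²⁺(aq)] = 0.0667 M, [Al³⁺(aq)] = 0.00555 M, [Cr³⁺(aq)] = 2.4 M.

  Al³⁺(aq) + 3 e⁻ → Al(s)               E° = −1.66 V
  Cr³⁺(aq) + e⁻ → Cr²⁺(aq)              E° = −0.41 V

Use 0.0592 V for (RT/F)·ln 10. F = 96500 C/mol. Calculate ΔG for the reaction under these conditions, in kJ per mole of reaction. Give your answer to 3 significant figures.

E°cell = −0.41 − (−1.66) = +1.25 V; the balanced reaction transfers n = 3 electrons.
Q = ([Cr²⁺(aq)]^3·[Al³⁺(aq)]) / [Cr³⁺(aq)]^3 = 1.19×10^−7, so log Q = −6.924 and E = +1.25 − (0.0592/3)(−6.924) = +1.3866 V.
Finally ΔG = −nFE = −(3)(96500 C/mol)(+1.3866 V) = −401 kJ/mol.

−401 kJ/mol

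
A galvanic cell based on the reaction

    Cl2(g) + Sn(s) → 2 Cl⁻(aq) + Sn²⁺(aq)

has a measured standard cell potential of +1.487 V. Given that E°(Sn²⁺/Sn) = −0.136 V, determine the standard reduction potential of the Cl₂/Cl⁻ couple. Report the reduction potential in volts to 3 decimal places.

In the reaction as written the Cl₂/Cl⁻ couple is reduced (cathode) and Sn²⁺/Sn is oxidized (anode), so E°cell = E°(Cl₂/Cl⁻) − E°(Sn²⁺/Sn).
E°(Cl₂/Cl⁻) = E°cell + E°(anode) = +1.487 + (−0.136) = +1.351 V.

+1.351 V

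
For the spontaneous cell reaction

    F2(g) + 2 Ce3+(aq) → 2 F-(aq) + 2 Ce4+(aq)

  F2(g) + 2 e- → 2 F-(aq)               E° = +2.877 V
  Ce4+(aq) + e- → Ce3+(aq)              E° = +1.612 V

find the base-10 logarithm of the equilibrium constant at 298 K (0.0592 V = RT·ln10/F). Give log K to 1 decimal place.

The F₂/F⁻ couple is reduced (cathode); E°cell = +2.877 − (+1.612) = +1.265 V with n = 2.
At equilibrium E = 0, so log K = nE°cell / 0.0592 = (2)(+1.265) / 0.0592 = 42.7.

log K = 42.7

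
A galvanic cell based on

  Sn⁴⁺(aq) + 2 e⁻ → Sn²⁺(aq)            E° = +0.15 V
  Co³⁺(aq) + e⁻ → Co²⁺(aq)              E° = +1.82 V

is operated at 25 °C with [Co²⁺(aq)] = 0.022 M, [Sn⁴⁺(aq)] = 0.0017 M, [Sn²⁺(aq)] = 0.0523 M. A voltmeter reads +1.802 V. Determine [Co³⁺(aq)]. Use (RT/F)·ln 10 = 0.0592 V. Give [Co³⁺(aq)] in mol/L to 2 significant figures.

0.67 M

The Co³⁺/Co²⁺ couple has the larger reduction potential, so it is the cathode: E°cell = +1.82 − (+0.15) = +1.67 V and n = 2.
Rearranging E = E° − (0.0592/n)·log Q gives log Q = 2(+1.67 − (+1.802))/0.0592 = −4.459.
For 2 Co³⁺(aq) + Sn²⁺(aq) → 2 Co²⁺(aq) + Sn⁴⁺(aq), the reaction quotient is Q = ([Co²⁺(aq)]^2·[Sn⁴⁺(aq)]) / ([Co³⁺(aq)]^2·[Sn²⁺(aq)]).
Isolating [Co³⁺(aq)] in Q = 10^{−4.459} yields log [Co³⁺(aq)] = −0.172, i.e. 0.67 M.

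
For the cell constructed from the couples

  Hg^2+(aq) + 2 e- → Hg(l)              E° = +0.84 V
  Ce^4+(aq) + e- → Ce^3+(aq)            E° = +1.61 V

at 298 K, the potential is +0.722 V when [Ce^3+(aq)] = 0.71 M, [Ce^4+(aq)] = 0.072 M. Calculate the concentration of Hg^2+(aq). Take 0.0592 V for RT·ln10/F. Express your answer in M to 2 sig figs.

0.43 M

The Ce⁴⁺/Ce³⁺ couple has the larger reduction potential, so it is the cathode: E°cell = +1.61 − (+0.84) = +0.77 V and n = 2.
Rearranging E = E° − (0.0592/n)·log Q gives log Q = 2(+0.77 − (+0.722))/0.0592 = 1.622.
For 2 Ce^4+(aq) + Hg(l) → 2 Ce^3+(aq) + Hg^2+(aq), the reaction quotient is Q = ([Ce^3+(aq)]^2·[Hg^2+(aq)]) / [Ce^4+(aq)]^2.
Substituting the known concentrations and solving, log [Hg^2+(aq)] = −0.366 and [Hg^2+(aq)] = 0.43 M.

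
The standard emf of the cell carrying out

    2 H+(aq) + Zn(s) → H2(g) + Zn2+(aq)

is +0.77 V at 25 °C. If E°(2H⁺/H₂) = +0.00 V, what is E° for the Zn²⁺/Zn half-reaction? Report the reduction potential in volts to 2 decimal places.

In the reaction as written the 2H⁺/H₂ couple is reduced (cathode) and Zn²⁺/Zn is oxidized (anode), so E°cell = E°(2H⁺/H₂) − E°(Zn²⁺/Zn).
E°(Zn²⁺/Zn) = E°(cathode) − E°cell = +0.00 − (+0.77) = −0.77 V.

−0.77 V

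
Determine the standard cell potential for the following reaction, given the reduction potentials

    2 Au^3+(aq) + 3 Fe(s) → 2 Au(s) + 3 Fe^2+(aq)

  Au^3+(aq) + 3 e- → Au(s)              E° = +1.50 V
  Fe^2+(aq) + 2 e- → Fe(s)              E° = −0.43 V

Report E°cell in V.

+1.93 V

Au^3+(aq) gains electrons, so the Au³⁺/Au couple is the cathode; the Fe²⁺/Fe couple is the anode.
E°cell = E°(cathode) − E°(anode) = +1.50 − (−0.43) = +1.93 V.
The positive value indicates the reaction is spontaneous as written.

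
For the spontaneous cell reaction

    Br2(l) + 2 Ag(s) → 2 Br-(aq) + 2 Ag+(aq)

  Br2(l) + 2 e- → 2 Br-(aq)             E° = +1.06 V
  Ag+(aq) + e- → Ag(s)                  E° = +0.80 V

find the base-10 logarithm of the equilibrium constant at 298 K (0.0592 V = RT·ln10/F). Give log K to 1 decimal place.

log K = 8.8

The Br₂/Br⁻ couple is reduced (cathode); E°cell = +1.06 − (+0.80) = +0.26 V with n = 2.
At equilibrium E = 0, so log K = nE°cell / 0.0592 = (2)(+0.26) / 0.0592 = 8.8.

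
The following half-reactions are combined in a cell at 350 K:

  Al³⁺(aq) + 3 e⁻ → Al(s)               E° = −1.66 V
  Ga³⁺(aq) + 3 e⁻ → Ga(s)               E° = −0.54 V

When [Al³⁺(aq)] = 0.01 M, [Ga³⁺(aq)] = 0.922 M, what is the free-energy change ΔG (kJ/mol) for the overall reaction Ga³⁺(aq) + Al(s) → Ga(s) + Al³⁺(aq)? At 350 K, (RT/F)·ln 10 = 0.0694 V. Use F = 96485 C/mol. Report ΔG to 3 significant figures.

E°cell = −0.54 − (−1.66) = +1.12 V; the balanced reaction transfers n = 3 electrons.
Here Q = [Al³⁺(aq)] / [Ga³⁺(aq)] = 0.0108 (log Q = −1.965), giving E = +1.12 − (0.0694/3)·(−1.965) = +1.1655 V.
Then ΔG = −nFE = −3 × 96485 × +1.1655 J/mol = −337 kJ/mol.

−337 kJ/mol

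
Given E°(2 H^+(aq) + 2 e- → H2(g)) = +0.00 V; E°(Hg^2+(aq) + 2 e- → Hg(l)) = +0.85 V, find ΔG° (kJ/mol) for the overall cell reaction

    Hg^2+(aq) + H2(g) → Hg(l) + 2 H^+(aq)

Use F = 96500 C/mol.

−164 kJ/mol

In the reaction as written Hg^2+(aq) is reduced, so the Hg²⁺/Hg couple is the cathode and 2H⁺/H₂ is the anode.
E°cell = +0.85 − (+0.00) = +0.85 V; balancing electrons gives n = 2.
ΔG° = −nFE°cell = −(2)(96500)(+0.85) J/mol = −164 kJ/mol.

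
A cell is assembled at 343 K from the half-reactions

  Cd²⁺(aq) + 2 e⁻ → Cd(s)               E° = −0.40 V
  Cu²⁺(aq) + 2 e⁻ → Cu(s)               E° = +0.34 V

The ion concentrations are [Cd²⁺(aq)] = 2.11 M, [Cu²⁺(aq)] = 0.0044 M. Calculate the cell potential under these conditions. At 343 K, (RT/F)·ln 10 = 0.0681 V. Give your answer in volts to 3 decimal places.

+0.649 V

Cu²⁺/Cu is reduced (cathode, E° = +0.34 V) and Cd²⁺/Cd is oxidized (anode).
E°cell = E°cat − E°an = +0.34 − (−0.40) = +0.74 V; n = 2.
The balanced reaction is Cu²⁺(aq) + Cd(s) → Cu(s) + Cd²⁺(aq), so Q = [Cd²⁺(aq)] / [Cu²⁺(aq)] = 480 and log Q = 2.681.
Applying E = E° − (RT ln10/nF)·log Q gives +0.74 − (0.0681/2)(2.681) = +0.649 V.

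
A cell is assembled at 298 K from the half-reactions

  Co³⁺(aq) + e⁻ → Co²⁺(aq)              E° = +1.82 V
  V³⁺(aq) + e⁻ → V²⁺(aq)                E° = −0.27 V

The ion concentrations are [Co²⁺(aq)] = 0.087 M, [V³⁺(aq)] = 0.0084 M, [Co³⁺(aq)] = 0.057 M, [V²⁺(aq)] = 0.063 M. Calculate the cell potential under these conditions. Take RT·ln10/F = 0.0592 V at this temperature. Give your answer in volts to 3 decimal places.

Co³⁺/Co²⁺ is reduced (cathode, E° = +1.82 V) and V³⁺/V²⁺ is oxidized (anode).
E°cell = +1.82 − (−0.27) = +2.09 V, with n = 1 electron transferred.
The balanced reaction is Co³⁺(aq) + V²⁺(aq) → Co²⁺(aq) + V³⁺(aq), so Q = ([Co²⁺(aq)]·[V³⁺(aq)]) / ([Co³⁺(aq)]·[V²⁺(aq)]) = 0.204 and log Q = −0.691.
E = E° − (0.0592/n)·log Q = +2.09 − (0.0592/1)(−0.691) = +2.131 V.

+2.131 V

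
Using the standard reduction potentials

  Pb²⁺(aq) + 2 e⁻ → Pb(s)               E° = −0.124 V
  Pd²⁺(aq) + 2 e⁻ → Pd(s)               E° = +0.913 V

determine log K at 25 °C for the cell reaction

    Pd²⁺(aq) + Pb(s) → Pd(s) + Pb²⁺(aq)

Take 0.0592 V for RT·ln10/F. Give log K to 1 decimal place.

The Pd²⁺/Pd couple is reduced (cathode); E°cell = +0.913 − (−0.124) = +1.037 V with n = 2.
At equilibrium E = 0, so log K = nE°cell / 0.0592 = (2)(+1.037) / 0.0592 = 35.0.

log K = 35.0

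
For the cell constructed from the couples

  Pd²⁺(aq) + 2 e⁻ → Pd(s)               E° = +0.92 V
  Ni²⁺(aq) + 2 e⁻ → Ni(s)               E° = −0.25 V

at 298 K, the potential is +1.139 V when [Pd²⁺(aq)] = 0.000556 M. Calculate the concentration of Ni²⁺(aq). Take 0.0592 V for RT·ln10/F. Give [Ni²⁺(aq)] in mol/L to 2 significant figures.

With Pd²⁺/Pd at the cathode and Ni²⁺/Ni at the anode, E°cell = +0.92 − (−0.25) = +1.17 V (n = 2).
Since E = E° − (0.0592/n)·log Q, log Q = n(E° − E)/0.0592 = 1.047.
The balanced reaction is Pd²⁺(aq) + Ni(s) → Pd(s) + Ni²⁺(aq), so Q = [Ni²⁺(aq)] / [Pd²⁺(aq)].
Solving for the unknown gives log [Ni²⁺(aq)] = −2.208, so [Ni²⁺(aq)] ≈ 0.0062 M.

0.0062 M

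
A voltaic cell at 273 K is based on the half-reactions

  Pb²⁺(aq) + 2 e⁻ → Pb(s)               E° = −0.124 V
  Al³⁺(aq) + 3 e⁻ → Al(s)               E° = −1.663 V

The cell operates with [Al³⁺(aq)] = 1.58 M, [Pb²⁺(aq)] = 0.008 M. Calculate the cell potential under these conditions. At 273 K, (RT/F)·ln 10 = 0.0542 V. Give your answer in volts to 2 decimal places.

+1.48 V

Pb²⁺/Pb is reduced (cathode, E° = −0.124 V) and Al³⁺/Al is oxidized (anode).
The standard potential is −0.124 − (−1.663) = +1.539 V and the balanced reaction transfers n = 6 electrons.
For the overall reaction 3 Pb²⁺(aq) + 2 Al(s) → 3 Pb(s) + 2 Al³⁺(aq), Q = [Al³⁺(aq)]^2 / [Pb²⁺(aq)]^3 = 4.88×10^6, giving log Q = 6.688.
E = E° − (0.0542/n)·log Q = +1.539 − (0.0542/6)(6.688) = +1.48 V.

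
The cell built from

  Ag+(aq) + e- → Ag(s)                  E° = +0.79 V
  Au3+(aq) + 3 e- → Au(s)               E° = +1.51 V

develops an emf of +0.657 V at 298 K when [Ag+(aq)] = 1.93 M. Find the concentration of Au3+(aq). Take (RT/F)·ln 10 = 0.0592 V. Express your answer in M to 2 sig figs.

0.0046 M

The Au³⁺/Au couple has the larger reduction potential, so it is the cathode: E°cell = +1.51 − (+0.79) = +0.72 V and n = 3.
Since E = E° − (0.0592/n)·log Q, log Q = n(E° − E)/0.0592 = 3.193.
Balancing electrons gives Au3+(aq) + 3 Ag(s) → Au(s) + 3 Ag+(aq); thus Q = [Ag+(aq)]^3 / [Au3+(aq)].
Isolating [Au3+(aq)] in Q = 10^{3.193} yields log [Au3+(aq)] = −2.336, i.e. 0.0046 M.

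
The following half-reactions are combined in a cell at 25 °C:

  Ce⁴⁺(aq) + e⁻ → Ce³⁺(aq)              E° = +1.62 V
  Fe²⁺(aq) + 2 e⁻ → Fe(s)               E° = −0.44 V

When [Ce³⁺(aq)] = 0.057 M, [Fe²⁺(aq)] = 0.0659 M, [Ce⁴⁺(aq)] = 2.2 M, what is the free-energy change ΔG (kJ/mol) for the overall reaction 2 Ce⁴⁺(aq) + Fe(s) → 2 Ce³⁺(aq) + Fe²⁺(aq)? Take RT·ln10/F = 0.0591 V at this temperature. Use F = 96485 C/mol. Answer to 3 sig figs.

E°cell = +1.62 − (−0.44) = +2.06 V; the balanced reaction transfers n = 2 electrons.
Q = ([Ce³⁺(aq)]^2·[Fe²⁺(aq)]) / [Ce⁴⁺(aq)]^2 = 4.42×10^−5, so log Q = −4.354 and E = +2.06 − (0.0591/2)(−4.354) = +2.1887 V.
Then ΔG = −nFE = −2 × 96485 × +2.1887 J/mol = −422 kJ/mol.

−422 kJ/mol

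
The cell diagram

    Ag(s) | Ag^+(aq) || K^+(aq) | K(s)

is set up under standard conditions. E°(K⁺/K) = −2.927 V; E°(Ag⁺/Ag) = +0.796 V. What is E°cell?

By convention the left-hand electrode in cell notation is the anode (oxidation) and the right-hand electrode is the cathode (reduction).
E°cell = E°(right) − E°(left) = −2.927 − (+0.796) = −3.723 V.
The negative sign shows that, as written, the cell would require an external voltage to drive the reaction.

−3.723 V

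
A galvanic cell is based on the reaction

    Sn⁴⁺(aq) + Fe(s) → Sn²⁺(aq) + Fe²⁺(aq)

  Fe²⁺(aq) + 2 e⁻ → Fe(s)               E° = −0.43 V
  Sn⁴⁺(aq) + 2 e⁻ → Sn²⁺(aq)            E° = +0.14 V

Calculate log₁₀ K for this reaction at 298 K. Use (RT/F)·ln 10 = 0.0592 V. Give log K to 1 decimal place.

log K = 19.3

The Sn⁴⁺/Sn²⁺ couple is reduced (cathode); E°cell = +0.14 − (−0.43) = +0.57 V with n = 2.
At equilibrium E = 0, so log K = nE°cell / 0.0592 = (2)(+0.57) / 0.0592 = 19.3.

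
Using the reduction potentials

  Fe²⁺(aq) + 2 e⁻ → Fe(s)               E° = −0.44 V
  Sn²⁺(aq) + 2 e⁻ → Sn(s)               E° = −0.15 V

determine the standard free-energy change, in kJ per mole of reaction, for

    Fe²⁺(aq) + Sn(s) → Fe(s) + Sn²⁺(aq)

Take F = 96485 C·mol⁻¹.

+56.0 kJ/mol

In the reaction as written Fe²⁺(aq) is reduced, so the Fe²⁺/Fe couple is the cathode and Sn²⁺/Sn is the anode.
E°cell = −0.44 − (−0.15) = −0.29 V; balancing electrons gives n = 2.
ΔG° = −nFE°cell = −(2)(96485)(−0.29) J/mol = +56.0 kJ/mol.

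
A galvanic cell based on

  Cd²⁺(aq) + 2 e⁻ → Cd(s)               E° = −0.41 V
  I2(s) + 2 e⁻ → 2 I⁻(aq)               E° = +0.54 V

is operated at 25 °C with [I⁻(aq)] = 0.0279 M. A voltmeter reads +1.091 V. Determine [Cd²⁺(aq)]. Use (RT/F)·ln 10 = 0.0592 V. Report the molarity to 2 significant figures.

0.022 M

With I₂/I⁻ at the cathode and Cd²⁺/Cd at the anode, E°cell = +0.54 − (−0.41) = +0.95 V (n = 2).
From the Nernst equation, log Q = n(E° − E)/0.0592 = 2·(+0.95 − (+1.091))/0.0592 = −4.764.
For I2(s) + Cd(s) → 2 I⁻(aq) + Cd²⁺(aq), the reaction quotient is Q = [I⁻(aq)]^2·[Cd²⁺(aq)].
Solving for the unknown gives log [Cd²⁺(aq)] = −1.655, so [Cd²⁺(aq)] ≈ 0.022 M.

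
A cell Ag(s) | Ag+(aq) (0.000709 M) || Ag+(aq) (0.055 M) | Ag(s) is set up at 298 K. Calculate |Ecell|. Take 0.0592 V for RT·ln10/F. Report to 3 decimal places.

0.112 V

For a concentration cell E°cell = 0, since both electrodes use the same couple.
The compartment with the higher Ag+(aq) concentration (0.055 M) acts as the cathode; ions are reduced there and produced at the dilute (0.000709 M) anode.
With n = 1, Ecell = −(0.0592/1)·log([dilute]/[conc]) = −(0.0592/1)·log(0.000709/0.055) = +0.112 V.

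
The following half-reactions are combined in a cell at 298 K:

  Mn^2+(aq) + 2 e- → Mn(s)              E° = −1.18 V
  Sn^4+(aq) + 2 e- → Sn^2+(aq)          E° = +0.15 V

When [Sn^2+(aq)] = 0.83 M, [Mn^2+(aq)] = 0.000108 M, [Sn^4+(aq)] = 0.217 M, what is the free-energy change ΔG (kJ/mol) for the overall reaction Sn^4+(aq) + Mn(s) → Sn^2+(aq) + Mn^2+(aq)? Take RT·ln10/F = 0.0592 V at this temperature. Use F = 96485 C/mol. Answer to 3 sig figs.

−276 kJ/mol

With Sn⁴⁺/Sn²⁺ reduced at the cathode, E°cell = +0.15 − (−1.18) = +1.33 V and n = 2.
Here Q = ([Sn^2+(aq)]·[Mn^2+(aq)]) / [Sn^4+(aq)] = 0.000413 (log Q = −3.384), giving E = +1.33 − (0.0592/2)·(−3.384) = +1.4302 V.
Finally ΔG = −nFE = −(2)(96485 C/mol)(+1.4302 V) = −276 kJ/mol.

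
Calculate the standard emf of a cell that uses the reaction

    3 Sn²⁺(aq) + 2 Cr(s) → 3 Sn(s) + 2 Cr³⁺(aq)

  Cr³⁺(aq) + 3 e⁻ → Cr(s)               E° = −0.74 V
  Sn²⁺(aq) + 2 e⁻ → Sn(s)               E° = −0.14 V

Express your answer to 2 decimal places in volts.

+0.60 V

Sn²⁺(aq) gains electrons, so the Sn²⁺/Sn couple is the cathode; the Cr³⁺/Cr couple is the anode.
E°cell = E°(cathode) − E°(anode) = −0.14 − (−0.74) = +0.60 V.
The positive value indicates the reaction is spontaneous as written.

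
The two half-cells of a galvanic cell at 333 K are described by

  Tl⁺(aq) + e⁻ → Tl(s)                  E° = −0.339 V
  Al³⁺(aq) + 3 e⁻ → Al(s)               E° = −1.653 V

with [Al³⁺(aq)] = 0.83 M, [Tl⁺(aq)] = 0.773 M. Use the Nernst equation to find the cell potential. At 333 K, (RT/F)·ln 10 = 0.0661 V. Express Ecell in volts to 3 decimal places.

Tl⁺/Tl is reduced (cathode, E° = −0.339 V) and Al³⁺/Al is oxidized (anode).
E°cell = E°cat − E°an = −0.339 − (−1.653) = +1.314 V; n = 3.
Balancing gives 3 Tl⁺(aq) + Al(s) → 3 Tl(s) + Al³⁺(aq); hence Q = [Al³⁺(aq)] / [Tl⁺(aq)]^3 = 1.8 (log Q = 0.255).
By the Nernst equation, E = +1.314 − (0.0661/3)·(0.255) = +1.308 V.

+1.308 V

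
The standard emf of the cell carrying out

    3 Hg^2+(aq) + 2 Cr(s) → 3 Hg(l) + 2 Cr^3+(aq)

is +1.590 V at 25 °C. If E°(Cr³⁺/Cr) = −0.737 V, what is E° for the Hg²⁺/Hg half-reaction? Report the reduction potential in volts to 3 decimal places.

+0.853 V

In the reaction as written the Hg²⁺/Hg couple is reduced (cathode) and Cr³⁺/Cr is oxidized (anode), so E°cell = E°(Hg²⁺/Hg) − E°(Cr³⁺/Cr).
E°(Hg²⁺/Hg) = E°cell + E°(anode) = +1.590 + (−0.737) = +0.853 V.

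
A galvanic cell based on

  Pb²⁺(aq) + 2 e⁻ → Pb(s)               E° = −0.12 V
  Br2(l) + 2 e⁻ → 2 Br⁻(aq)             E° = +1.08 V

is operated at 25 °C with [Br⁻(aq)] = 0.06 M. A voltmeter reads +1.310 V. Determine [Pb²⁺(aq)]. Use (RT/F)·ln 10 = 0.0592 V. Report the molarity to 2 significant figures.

0.053 M

The Br₂/Br⁻ couple has the larger reduction potential, so it is the cathode: E°cell = +1.08 − (−0.12) = +1.20 V and n = 2.
From the Nernst equation, log Q = n(E° − E)/0.0592 = 2·(+1.20 − (+1.310))/0.0592 = −3.716.
Balancing electrons gives Br2(l) + Pb(s) → 2 Br⁻(aq) + Pb²⁺(aq); thus Q = [Br⁻(aq)]^2·[Pb²⁺(aq)].
Solving for the unknown gives log [Pb²⁺(aq)] = −1.272, so [Pb²⁺(aq)] ≈ 0.053 M.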